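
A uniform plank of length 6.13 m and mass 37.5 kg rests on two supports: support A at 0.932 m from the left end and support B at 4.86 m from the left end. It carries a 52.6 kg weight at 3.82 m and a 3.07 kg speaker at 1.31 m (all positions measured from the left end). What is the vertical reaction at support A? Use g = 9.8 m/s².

R_A ≈ 332 N

Taking torques about support B:
Beam weight: 37.5 × 9.8 = 367.5 N down at 3.065 m → arm 1.795 m, τ = 367.5 × 1.795 = 659.7 N·m counterclockwise.
Weight: 52.6 × 9.8 = 515.5 N down at 3.82 m → arm 1.04 m, τ = 515.5 × 1.04 = 536.1 N·m counterclockwise.
Speaker: 3.07 × 9.8 = 30.09 N down at 1.31 m → arm 3.55 m, τ = 30.09 × 3.55 = 106.8 N·m counterclockwise.
Net load moment about support B = 1303 N·m counterclockwise.
Reaction R at support A is upward at 0.932 m, arm 3.928 m → moment R × 3.928 clockwise.
Στ = 0 ⇒ R × 3.928 = 1303 ⇒ R = 332 N.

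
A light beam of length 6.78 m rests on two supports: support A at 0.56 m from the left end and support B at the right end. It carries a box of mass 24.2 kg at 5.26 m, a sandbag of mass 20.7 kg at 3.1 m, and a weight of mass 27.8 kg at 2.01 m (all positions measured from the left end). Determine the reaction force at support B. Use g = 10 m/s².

R_B ≈ 332 N

About support A:
Box: 24.2 × 10 = 242 N down at 5.26 m → arm 4.7 m, τ = 242 × 4.7 = 1137 N·m clockwise.
Sandbag: 20.7 × 10 = 207 N down at 3.1 m → arm 2.54 m, τ = 207 × 2.54 = 525.8 N·m clockwise.
Weight: 27.8 × 10 = 278 N down at 2.01 m → arm 1.45 m, τ = 278 × 1.45 = 403.1 N·m clockwise.
Net load moment about support A = 2066 N·m clockwise.
Reaction R at support B is upward at 6.78 m, arm 6.22 m → moment R × 6.22 counterclockwise.
Στ = 0 ⇒ R × 6.22 = 2066 ⇒ R = 332 N.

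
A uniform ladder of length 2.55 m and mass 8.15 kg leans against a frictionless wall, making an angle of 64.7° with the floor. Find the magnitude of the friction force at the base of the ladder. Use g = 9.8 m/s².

f ≈ 18.9 N

About the foot of the ladder:
Ladder weight 8.15×9.8 = 79.87 N acts at 1.275 m along the ladder; its horizontal arm is 1.275·cos64.7° = 0.5449 m → τ = 43.52 N·m clockwise.
Wall normal N acts horizontally at the top; its moment arm is the height L sinθ = 2.55·sin64.7° = 2.305 m, counterclockwise.
For rotational equilibrium, N × 2.305 = 43.52, so N = 18.9 N.
ΣFx = 0: friction at the foot balances the wall's push, so f = N_wall = 18.9 N.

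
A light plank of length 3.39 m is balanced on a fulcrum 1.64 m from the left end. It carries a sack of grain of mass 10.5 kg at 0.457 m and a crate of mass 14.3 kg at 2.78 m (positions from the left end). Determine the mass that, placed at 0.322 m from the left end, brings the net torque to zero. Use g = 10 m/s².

Take moments about the fulcrum (at 1.64 m from the left end).
Sack of grain: 10.5 × 10 = 105 N down at 0.457 m → arm 1.183 m, τ = 105 × 1.183 = 124.2 N·m counterclockwise.
Crate: 14.3 × 10 = 143 N down at 2.78 m → arm 1.14 m, τ = 143 × 1.14 = 163 N·m clockwise.
Net moment of known loads = 38.8 N·m clockwise.
An unknown mass m at 0.322 m has arm 1.318 m; its moment is m·g·1.318 counterclockwise.
Balancing moments: m × 10 × 1.318 = 38.8, giving m = 38.8 / (10 × 1.318) = 2.94 kg.

m ≈ 2.94 kg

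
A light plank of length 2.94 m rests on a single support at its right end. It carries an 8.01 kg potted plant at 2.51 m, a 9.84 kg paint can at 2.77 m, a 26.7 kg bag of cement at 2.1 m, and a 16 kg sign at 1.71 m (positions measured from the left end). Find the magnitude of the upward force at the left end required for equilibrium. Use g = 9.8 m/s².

About the right end:
Potted plant: 8.01 × 9.8 = 78.5 N down at 2.51 m → arm 0.43 m, τ = 78.5 × 0.43 = 33.76 N·m counterclockwise.
Paint can: 9.84 × 9.8 = 96.43 N down at 2.77 m → arm 0.17 m, τ = 96.43 × 0.17 = 16.39 N·m counterclockwise.
Bag of cement: 26.7 × 9.8 = 261.7 N down at 2.1 m → arm 0.84 m, τ = 261.7 × 0.84 = 219.8 N·m counterclockwise.
Sign: 16 × 9.8 = 156.8 N down at 1.71 m → arm 1.23 m, τ = 156.8 × 1.23 = 192.9 N·m counterclockwise.
Net moment of the loads = 462.9 N·m counterclockwise.
The upward force F acts at the left end, arm 2.94 m, giving F × 2.94 clockwise.
Balancing moments: F × 2.94 = 462.9, giving F = 462.9 / 2.94 = 157 N.

F ≈ 157 N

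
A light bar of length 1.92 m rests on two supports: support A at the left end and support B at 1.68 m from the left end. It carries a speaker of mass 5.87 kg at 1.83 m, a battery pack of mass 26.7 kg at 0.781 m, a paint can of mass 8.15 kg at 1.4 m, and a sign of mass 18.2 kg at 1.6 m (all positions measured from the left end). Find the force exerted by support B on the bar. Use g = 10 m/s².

About support A:
Speaker: 5.87 × 10 = 58.7 N down at 1.83 m → arm 1.83 m, τ = 58.7 × 1.83 = 107.4 N·m clockwise.
Battery pack: 26.7 × 10 = 267 N down at 0.781 m → arm 0.781 m, τ = 267 × 0.781 = 208.5 N·m clockwise.
Paint can: 8.15 × 10 = 81.5 N down at 1.4 m → arm 1.4 m, τ = 81.5 × 1.4 = 114.1 N·m clockwise.
Sign: 18.2 × 10 = 182 N down at 1.6 m → arm 1.6 m, τ = 182 × 1.6 = 291.2 N·m clockwise.
Net load moment about support A = 721.2 N·m clockwise.
Reaction R at support B is upward at 1.68 m, arm 1.68 m → moment R × 1.68 counterclockwise.
Setting net torque to zero: R × 1.68 = 721.2 → R = 429 N.

R_B ≈ 429 N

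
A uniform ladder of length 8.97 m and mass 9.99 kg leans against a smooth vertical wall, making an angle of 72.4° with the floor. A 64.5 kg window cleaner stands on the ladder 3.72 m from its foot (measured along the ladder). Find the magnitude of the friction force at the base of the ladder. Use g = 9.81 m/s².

Sum moments about the foot of the ladder (the floor normal and friction both act there and drop out).
Ladder weight 9.99×9.81 = 98 N acts at 4.485 m along the ladder; its horizontal arm is 4.485·cos72.4° = 1.356 m → τ = 132.9 N·m clockwise.
Window cleaner: 64.5×9.81 = 632.7 N at 3.72 m → arm 1.125 m → τ = 711.8 N·m clockwise.
Wall normal N acts horizontally at the top; its moment arm is the height L sinθ = 8.97·sin72.4° = 8.55 m, counterclockwise.
For rotational equilibrium, N × 8.55 = 844.7, so N = 98.8 N.
ΣFx = 0: friction at the foot balances the wall's push, so f = N_wall = 98.8 N.

f ≈ 98.8 N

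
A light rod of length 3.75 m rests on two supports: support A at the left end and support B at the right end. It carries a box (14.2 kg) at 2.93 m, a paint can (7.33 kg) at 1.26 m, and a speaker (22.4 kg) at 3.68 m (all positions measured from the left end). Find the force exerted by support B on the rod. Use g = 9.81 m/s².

Taking torques about support A:
Box: 14.2 × 9.81 = 139.3 N down at 2.93 m → arm 2.93 m, τ = 139.3 × 2.93 = 408.1 N·m clockwise.
Paint can: 7.33 × 9.81 = 71.91 N down at 1.26 m → arm 1.26 m, τ = 71.91 × 1.26 = 90.61 N·m clockwise.
Speaker: 22.4 × 9.81 = 219.7 N down at 3.68 m → arm 3.68 m, τ = 219.7 × 3.68 = 808.5 N·m clockwise.
Net load moment about support A = 1307 N·m clockwise.
Reaction R at support B is upward at 3.75 m, arm 3.75 m → moment R × 3.75 counterclockwise.
For rotational equilibrium, R × 3.75 = 1307, so R = 349 N.

R_B ≈ 349 N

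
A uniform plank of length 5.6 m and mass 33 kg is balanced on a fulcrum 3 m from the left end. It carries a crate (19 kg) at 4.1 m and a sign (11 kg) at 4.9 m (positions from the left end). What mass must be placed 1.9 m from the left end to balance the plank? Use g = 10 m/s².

m ≈ 32 kg

Take moments about the fulcrum (at 3 m from the left end).
Beam weight: 33 × 10 = 330 N down at 2.8 m → arm 0.2 m, τ = 330 × 0.2 = 66 N·m counterclockwise.
Crate: 19 × 10 = 190 N down at 4.1 m → arm 1.1 m, τ = 190 × 1.1 = 209 N·m clockwise.
Sign: 11 × 10 = 110 N down at 4.9 m → arm 1.9 m, τ = 110 × 1.9 = 209 N·m clockwise.
Net moment of known loads = 352 N·m clockwise.
An unknown mass m at 1.9 m has arm 1.1 m; its moment is m·g·1.1 counterclockwise.
Setting net torque to zero: m × 10 × 1.1 = 352 → m = 352 / (10 × 1.1) = 32 kg.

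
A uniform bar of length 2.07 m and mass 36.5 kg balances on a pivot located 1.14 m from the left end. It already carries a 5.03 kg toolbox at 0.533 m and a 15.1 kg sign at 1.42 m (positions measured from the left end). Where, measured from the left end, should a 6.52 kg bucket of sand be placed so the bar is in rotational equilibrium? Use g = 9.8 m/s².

Choose the pivot (at 1.14 m from the left end) as the axis so the support reaction has zero arm there.
Beam weight: 36.5 × 9.8 = 357.7 N down at 1.035 m → arm 0.105 m, τ = 357.7 × 0.105 = 37.56 N·m counterclockwise.
Toolbox: 5.03 × 9.8 = 49.29 N down at 0.533 m → arm 0.607 m, τ = 49.29 × 0.607 = 29.92 N·m counterclockwise.
Sign: 15.1 × 9.8 = 148 N down at 1.42 m → arm 0.28 m, τ = 148 × 0.28 = 41.44 N·m clockwise.
Net moment of existing loads = 26.04 N·m counterclockwise.
The bucket of sand weighs 6.52 × 9.8 = 63.9 N and must supply an equal clockwise moment, so its lever arm about the pivot is 26.04 / 63.9 = 0.408 m.
That puts it at 1.14 + 0.408 = 1.55 m from the left end.

x ≈ 1.55 m from the left end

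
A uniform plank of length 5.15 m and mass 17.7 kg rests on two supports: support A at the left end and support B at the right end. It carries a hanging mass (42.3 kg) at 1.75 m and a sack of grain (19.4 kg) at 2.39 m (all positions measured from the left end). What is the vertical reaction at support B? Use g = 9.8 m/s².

Sum moments about support A (its reaction then has zero moment arm).
Beam weight: 17.7 × 9.8 = 173.5 N down at 2.575 m → arm 2.575 m, τ = 173.5 × 2.575 = 446.8 N·m clockwise.
Hanging mass: 42.3 × 9.8 = 414.5 N down at 1.75 m → arm 1.75 m, τ = 414.5 × 1.75 = 725.4 N·m clockwise.
Sack of grain: 19.4 × 9.8 = 190.1 N down at 2.39 m → arm 2.39 m, τ = 190.1 × 2.39 = 454.3 N·m clockwise.
Net load moment about support A = 1626 N·m clockwise.
Reaction R at support B is upward at 5.15 m, arm 5.15 m → moment R × 5.15 counterclockwise.
Setting net torque to zero: R × 5.15 = 1626 → R = 316 N.

R_B ≈ 316 N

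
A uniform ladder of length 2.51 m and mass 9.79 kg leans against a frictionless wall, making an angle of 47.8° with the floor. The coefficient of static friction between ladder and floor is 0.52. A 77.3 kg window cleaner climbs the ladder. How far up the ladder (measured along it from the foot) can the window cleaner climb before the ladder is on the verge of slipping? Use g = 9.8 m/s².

Taking torques about the foot of the ladder:
Ladder weight 9.79×9.8 = 95.94 N acts at 1.255 m along the ladder; its horizontal arm is 1.255·cos47.8° = 0.843 m → τ = 80.88 N·m clockwise.
Window cleaner weight 77.3×9.8 = 757.5 N at distance d → arm d·cos47.8° → τ = 757.5·d·0.6717 clockwise.
Wall normal N at the top has arm L sinθ = 1.859 m counterclockwise, so Στ = 0 gives N·1.859 = 80.88 + 508.8·d.
ΣFy = 0 ⇒ N_floor = 853.4 N, so the maximum friction is μ_s·N_floor = 0.52×853.4 = 443.8 N. ΣFx = 0 ⇒ N_wall = f, so at the slipping point N = 443.8 N.
Substituting: 443.8×1.859 = 80.88 + 508.8·d ⇒ d = (825 − 80.88) / 508.8 = 1.46 m.

d ≈ 1.46 m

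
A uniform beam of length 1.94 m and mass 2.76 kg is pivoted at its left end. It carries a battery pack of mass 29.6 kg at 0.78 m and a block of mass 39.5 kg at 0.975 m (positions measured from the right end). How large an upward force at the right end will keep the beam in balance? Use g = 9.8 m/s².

About the left end:
Beam weight: 2.76 × 9.8 = 27.05 N down at 0.97 m → arm 0.97 m, τ = 27.05 × 0.97 = 26.24 N·m clockwise.
Battery pack: 29.6 × 9.8 = 290.1 N down at 0.78 m → arm 1.16 m, τ = 290.1 × 1.16 = 336.5 N·m clockwise.
Block: 39.5 × 9.8 = 387.1 N down at 0.975 m → arm 0.965 m, τ = 387.1 × 0.965 = 373.6 N·m clockwise.
Net moment of the loads = 736.3 N·m clockwise.
The upward force F acts at the right end, arm 1.94 m, giving F × 1.94 counterclockwise.
Balancing moments: F × 1.94 = 736.3, giving F = 736.3 / 1.94 = 380 N.

F ≈ 380 N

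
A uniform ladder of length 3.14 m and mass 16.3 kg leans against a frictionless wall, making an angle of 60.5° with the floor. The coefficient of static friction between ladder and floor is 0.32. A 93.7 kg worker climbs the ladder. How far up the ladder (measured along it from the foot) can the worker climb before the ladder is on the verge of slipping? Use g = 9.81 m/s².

d ≈ 1.81 m

Choose the foot of the ladder as the axis so the floor normal and friction both act there and drop out.
Ladder weight 16.3×9.81 = 159.9 N acts at 1.57 m along the ladder; its horizontal arm is 1.57·cos60.5° = 0.7731 m → τ = 123.6 N·m clockwise.
Worker weight 93.7×9.81 = 919.2 N at distance d → arm d·cos60.5° → τ = 919.2·d·0.4924 clockwise.
Wall normal N at the top has arm L sinθ = 2.733 m counterclockwise, so Στ = 0 gives N·2.733 = 123.6 + 452.6·d.
ΣFy = 0 ⇒ N_floor = 1079 N, so the maximum friction is μ_s·N_floor = 0.32×1079 = 345.3 N. ΣFx = 0 ⇒ N_wall = f, so at the slipping point N = 345.3 N.
Substituting: 345.3×2.733 = 123.6 + 452.6·d ⇒ d = (943.7 − 123.6) / 452.6 = 1.81 m.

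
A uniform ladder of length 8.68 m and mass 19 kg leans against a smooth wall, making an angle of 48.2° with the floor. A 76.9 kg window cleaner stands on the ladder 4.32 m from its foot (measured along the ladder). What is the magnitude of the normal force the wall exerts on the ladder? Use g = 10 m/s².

N_wall ≈ 427 N

Sum moments about the foot of the ladder (the floor normal and friction both act there and drop out).
Ladder weight 19×10 = 190 N acts at 4.34 m along the ladder; its horizontal arm is 4.34·cos48.2° = 2.893 m → τ = 549.7 N·m clockwise.
Window cleaner: 76.9×10 = 769 N at 4.32 m → arm 2.879 m → τ = 2214 N·m clockwise.
Wall normal N acts horizontally at the top; its moment arm is the height L sinθ = 8.68·sin48.2° = 6.471 m, counterclockwise.
Balancing moments: N × 6.471 = 2764, giving N = 427 N.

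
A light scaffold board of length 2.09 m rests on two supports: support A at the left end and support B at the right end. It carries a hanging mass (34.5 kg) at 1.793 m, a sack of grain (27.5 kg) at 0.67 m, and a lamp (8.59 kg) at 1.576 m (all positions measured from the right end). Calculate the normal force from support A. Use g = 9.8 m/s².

R_A ≈ 440 N

Take moments about support B.
Hanging mass: 34.5 × 9.8 = 338.1 N down at 1.793 m → arm 1.793 m, τ = 338.1 × 1.793 = 606.2 N·m counterclockwise.
Sack of grain: 27.5 × 9.8 = 269.5 N down at 0.67 m → arm 0.67 m, τ = 269.5 × 0.67 = 180.6 N·m counterclockwise.
Lamp: 8.59 × 9.8 = 84.18 N down at 1.576 m → arm 1.576 m, τ = 84.18 × 1.576 = 132.7 N·m counterclockwise.
Net load moment about support B = 919.5 N·m counterclockwise.
Reaction R at support A is upward at 2.09 m, arm 2.09 m → moment R × 2.09 clockwise.
Setting net torque to zero: R × 2.09 = 919.5 → R = 440 N.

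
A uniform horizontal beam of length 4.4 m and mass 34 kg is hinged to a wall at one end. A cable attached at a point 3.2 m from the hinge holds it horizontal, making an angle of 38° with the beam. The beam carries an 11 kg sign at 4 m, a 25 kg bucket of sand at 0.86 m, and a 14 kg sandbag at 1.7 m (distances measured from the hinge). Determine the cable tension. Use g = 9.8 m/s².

T ≈ 816 N

About the hinge:
Beam weight: 34 × 9.8 = 333.2 N down at 2.2 m → arm 2.2 m, τ = 333.2 × 2.2 = 733 N·m clockwise.
Sign: 11 × 9.8 = 107.8 N down at 4 m → arm 4 m, τ = 107.8 × 4 = 431.2 N·m clockwise.
Bucket of sand: 25 × 9.8 = 245 N down at 0.86 m → arm 0.86 m, τ = 245 × 0.86 = 210.7 N·m clockwise.
Sandbag: 14 × 9.8 = 137.2 N down at 1.7 m → arm 1.7 m, τ = 137.2 × 1.7 = 233.2 N·m clockwise.
Total clockwise load moment = 1608 N·m.
The cable tension T acts at 3.2 m; only its component perpendicular to the beam, T sinθ, produces torque. sin 38° = 0.6157.
Balancing moments: T × 3.2 × 0.6157 = 1608, giving T = 1608 / 1.97 = 816 N.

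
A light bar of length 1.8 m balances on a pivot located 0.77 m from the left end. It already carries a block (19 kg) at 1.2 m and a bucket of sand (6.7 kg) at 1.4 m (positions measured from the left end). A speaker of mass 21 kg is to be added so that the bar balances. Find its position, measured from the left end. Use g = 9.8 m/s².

Sum moments about the pivot (at 0.77 m from the left end) (the support reaction has zero arm there).
Block: 19 × 9.8 = 186.2 N down at 1.2 m → arm 0.43 m, τ = 186.2 × 0.43 = 80.07 N·m clockwise.
Bucket of sand: 6.7 × 9.8 = 65.66 N down at 1.4 m → arm 0.63 m, τ = 65.66 × 0.63 = 41.37 N·m clockwise.
Net moment of existing loads = 121.4 N·m clockwise.
The speaker weighs 21 × 9.8 = 205.8 N and must supply an equal counterclockwise moment, so its lever arm about the pivot is 121.4 / 205.8 = 0.59 m.
That puts it at 0.77 − 0.59 = 0.18 m from the left end.

x ≈ 0.18 m from the left end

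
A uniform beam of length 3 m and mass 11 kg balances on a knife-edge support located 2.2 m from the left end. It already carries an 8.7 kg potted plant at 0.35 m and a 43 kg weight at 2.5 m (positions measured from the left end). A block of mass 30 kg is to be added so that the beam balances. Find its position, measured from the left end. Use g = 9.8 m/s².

Sum moments about the knife-edge support (at 2.2 m from the left end) (the support reaction has zero arm there).
Beam weight: 11 × 9.8 = 107.8 N down at 1.5 m → arm 0.7 m, τ = 107.8 × 0.7 = 75.46 N·m counterclockwise.
Potted plant: 8.7 × 9.8 = 85.26 N down at 0.35 m → arm 1.85 m, τ = 85.26 × 1.85 = 157.7 N·m counterclockwise.
Weight: 43 × 9.8 = 421.4 N down at 2.5 m → arm 0.3 m, τ = 421.4 × 0.3 = 126.4 N·m clockwise.
Net moment of existing loads = 106.8 N·m counterclockwise.
The block weighs 30 × 9.8 = 294 N and must supply an equal clockwise moment, so its lever arm about the knife-edge support is 106.8 / 294 = 0.363 m.
That puts it at 2.2 + 0.363 = 2.56 m from the left end.

x ≈ 2.56 m from the left end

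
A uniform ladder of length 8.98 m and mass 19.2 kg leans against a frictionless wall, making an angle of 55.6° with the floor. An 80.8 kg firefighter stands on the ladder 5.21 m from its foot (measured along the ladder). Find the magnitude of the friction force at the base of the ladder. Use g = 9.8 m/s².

Sum moments about the foot of the ladder (the floor normal and friction both act there and drop out).
Ladder weight 19.2×9.8 = 188.2 N acts at 4.49 m along the ladder; its horizontal arm is 4.49·cos55.6° = 2.537 m → τ = 477.5 N·m clockwise.
Firefighter: 80.8×9.8 = 791.8 N at 5.21 m → arm 2.943 m → τ = 2330 N·m clockwise.
Wall normal N acts horizontally at the top; its moment arm is the height L sinθ = 8.98·sin55.6° = 7.41 m, counterclockwise.
Στ = 0 ⇒ N × 7.41 = 2808 ⇒ N = 379 N.
ΣFx = 0: friction at the foot balances the wall's push, so f = N_wall = 379 N.

f ≈ 379 N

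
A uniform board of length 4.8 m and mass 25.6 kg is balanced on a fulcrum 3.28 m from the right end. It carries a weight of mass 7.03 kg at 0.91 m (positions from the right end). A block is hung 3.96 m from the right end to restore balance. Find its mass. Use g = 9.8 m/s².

m ≈ 57.6 kg

Sum moments about the fulcrum (at 3.28 m from the right end) (the support reaction has zero arm there).
Beam weight: 25.6 × 9.8 = 250.9 N down at 2.4 m → arm 0.88 m, τ = 250.9 × 0.88 = 220.8 N·m clockwise.
Weight: 7.03 × 9.8 = 68.89 N down at 0.91 m → arm 2.37 m, τ = 68.89 × 2.37 = 163.3 N·m clockwise.
Net moment of known loads = 384.1 N·m clockwise.
An unknown mass m at 3.96 m has arm 0.68 m; its moment is m·g·0.68 counterclockwise.
Setting net torque to zero: m × 9.8 × 0.68 = 384.1 → m = 384.1 / (9.8 × 0.68) = 57.6 kg.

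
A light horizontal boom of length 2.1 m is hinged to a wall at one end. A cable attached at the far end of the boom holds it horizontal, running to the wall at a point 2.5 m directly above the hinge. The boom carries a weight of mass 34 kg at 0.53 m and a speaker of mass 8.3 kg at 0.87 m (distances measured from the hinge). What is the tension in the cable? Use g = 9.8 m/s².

T ≈ 154 N

Taking torques about the hinge:
Weight: 34 × 9.8 = 333.2 N down at 0.53 m → arm 0.53 m, τ = 333.2 × 0.53 = 176.6 N·m clockwise.
Speaker: 8.3 × 9.8 = 81.34 N down at 0.87 m → arm 0.87 m, τ = 81.34 × 0.87 = 70.77 N·m clockwise.
Total clockwise load moment = 247.4 N·m.
The cable tension T acts at 2.1 m; only its component perpendicular to the boom, T sinθ, produces torque. sinθ = h/√(h²+d²) = 2.5/√(2.5²+2.1²) = 0.7657.
Balancing moments: T × 2.1 × 0.7657 = 247.4, giving T = 247.4 / 1.608 = 154 N.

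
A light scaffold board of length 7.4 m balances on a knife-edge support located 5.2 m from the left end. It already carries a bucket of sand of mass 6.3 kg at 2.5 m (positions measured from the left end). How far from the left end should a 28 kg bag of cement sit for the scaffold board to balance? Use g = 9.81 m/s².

Take moments about the knife-edge support (at 5.2 m from the left end).
Bucket of sand: 6.3 × 9.81 = 61.8 N down at 2.5 m → arm 2.7 m, τ = 61.8 × 2.7 = 166.9 N·m counterclockwise.
Net moment of existing loads = 166.9 N·m counterclockwise.
The bag of cement weighs 28 × 9.81 = 274.7 N and must supply an equal clockwise moment, so its lever arm about the knife-edge support is 166.9 / 274.7 = 0.608 m.
That puts it at 5.2 + 0.608 = 5.81 m from the left end.

x ≈ 5.81 m from the left end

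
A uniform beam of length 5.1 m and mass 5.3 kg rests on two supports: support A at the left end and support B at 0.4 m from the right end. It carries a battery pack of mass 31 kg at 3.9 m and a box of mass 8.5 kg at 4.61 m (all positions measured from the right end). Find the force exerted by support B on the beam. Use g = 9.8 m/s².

R_B ≈ 114 N

Take moments about support A.
Beam weight: 5.3 × 9.8 = 51.94 N down at 2.55 m → arm 2.55 m, τ = 51.94 × 2.55 = 132.4 N·m clockwise.
Battery pack: 31 × 9.8 = 303.8 N down at 3.9 m → arm 1.2 m, τ = 303.8 × 1.2 = 364.6 N·m clockwise.
Box: 8.5 × 9.8 = 83.3 N down at 4.61 m → arm 0.49 m, τ = 83.3 × 0.49 = 40.82 N·m clockwise.
Net load moment about support A = 537.8 N·m clockwise.
Reaction R at support B is upward at 0.4 m, arm 4.7 m → moment R × 4.7 counterclockwise.
Στ = 0 ⇒ R × 4.7 = 537.8 ⇒ R = 114 N.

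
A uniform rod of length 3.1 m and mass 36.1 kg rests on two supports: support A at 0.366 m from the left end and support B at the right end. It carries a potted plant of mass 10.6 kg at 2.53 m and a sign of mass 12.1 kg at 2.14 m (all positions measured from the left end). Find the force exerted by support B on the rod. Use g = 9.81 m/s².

Choose support A as the axis so its reaction then has zero moment arm.
Beam weight: 36.1 × 9.81 = 354.1 N down at 1.55 m → arm 1.184 m, τ = 354.1 × 1.184 = 419.3 N·m clockwise.
Potted plant: 10.6 × 9.81 = 104 N down at 2.53 m → arm 2.164 m, τ = 104 × 2.164 = 225.1 N·m clockwise.
Sign: 12.1 × 9.81 = 118.7 N down at 2.14 m → arm 1.774 m, τ = 118.7 × 1.774 = 210.6 N·m clockwise.
Net load moment about support A = 855 N·m clockwise.
Reaction R at support B is upward at 3.1 m, arm 2.734 m → moment R × 2.734 counterclockwise.
For rotational equilibrium, R × 2.734 = 855, so R = 313 N.

R_B ≈ 313 N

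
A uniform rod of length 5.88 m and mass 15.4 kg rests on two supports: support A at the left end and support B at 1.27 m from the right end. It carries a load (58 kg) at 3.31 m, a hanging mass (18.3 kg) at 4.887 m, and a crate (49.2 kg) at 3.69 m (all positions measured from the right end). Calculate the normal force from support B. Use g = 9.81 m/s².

Sum moments about support A (its reaction then has zero moment arm).
Beam weight: 15.4 × 9.81 = 151.1 N down at 2.94 m → arm 2.94 m, τ = 151.1 × 2.94 = 444.2 N·m clockwise.
Load: 58 × 9.81 = 569 N down at 3.31 m → arm 2.57 m, τ = 569 × 2.57 = 1462 N·m clockwise.
Hanging mass: 18.3 × 9.81 = 179.5 N down at 4.887 m → arm 0.993 m, τ = 179.5 × 0.993 = 178.2 N·m clockwise.
Crate: 49.2 × 9.81 = 482.7 N down at 3.69 m → arm 2.19 m, τ = 482.7 × 2.19 = 1057 N·m clockwise.
Net load moment about support A = 3141 N·m clockwise.
Reaction R at support B is upward at 1.27 m, arm 4.61 m → moment R × 4.61 counterclockwise.
Balancing moments: R × 4.61 = 3141, giving R = 681 N.

R_B ≈ 681 N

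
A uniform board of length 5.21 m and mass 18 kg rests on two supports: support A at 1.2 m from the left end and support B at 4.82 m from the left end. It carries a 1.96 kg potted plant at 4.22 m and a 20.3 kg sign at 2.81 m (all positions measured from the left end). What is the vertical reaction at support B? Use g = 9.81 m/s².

R_B ≈ 173 N

Sum moments about support A (its reaction then has zero moment arm).
Beam weight: 18 × 9.81 = 176.6 N down at 2.605 m → arm 1.405 m, τ = 176.6 × 1.405 = 248.1 N·m clockwise.
Potted plant: 1.96 × 9.81 = 19.23 N down at 4.22 m → arm 3.02 m, τ = 19.23 × 3.02 = 58.07 N·m clockwise.
Sign: 20.3 × 9.81 = 199.1 N down at 2.81 m → arm 1.61 m, τ = 199.1 × 1.61 = 320.6 N·m clockwise.
Net load moment about support A = 626.8 N·m clockwise.
Reaction R at support B is upward at 4.82 m, arm 3.62 m → moment R × 3.62 counterclockwise.
For rotational equilibrium, R × 3.62 = 626.8, so R = 173 N.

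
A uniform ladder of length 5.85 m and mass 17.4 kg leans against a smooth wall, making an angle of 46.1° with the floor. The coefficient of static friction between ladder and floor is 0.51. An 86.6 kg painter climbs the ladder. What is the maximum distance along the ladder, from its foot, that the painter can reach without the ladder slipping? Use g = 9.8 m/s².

Sum moments about the foot of the ladder (the floor normal and friction both act there and drop out).
Ladder weight 17.4×9.8 = 170.5 N acts at 2.925 m along the ladder; its horizontal arm is 2.925·cos46.1° = 2.028 m → τ = 345.8 N·m clockwise.
Painter weight 86.6×9.8 = 848.7 N at distance d → arm d·cos46.1° → τ = 848.7·d·0.6934 clockwise.
Wall normal N at the top has arm L sinθ = 4.215 m counterclockwise, so Στ = 0 gives N·4.215 = 345.8 + 588.5·d.
ΣFy = 0 ⇒ N_floor = 1019 N, so the maximum friction is μ_s·N_floor = 0.51×1019 = 519.7 N. ΣFx = 0 ⇒ N_wall = f, so at the slipping point N = 519.7 N.
Substituting: 519.7×4.215 = 345.8 + 588.5·d ⇒ d = (2191 − 345.8) / 588.5 = 3.14 m.

d ≈ 3.14 m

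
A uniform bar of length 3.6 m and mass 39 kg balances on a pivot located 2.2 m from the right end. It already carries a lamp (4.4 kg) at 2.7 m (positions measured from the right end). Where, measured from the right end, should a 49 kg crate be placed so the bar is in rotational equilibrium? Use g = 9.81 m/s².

x ≈ 2.47 m from the right end

Choose the pivot (at 2.2 m from the right end) as the axis so the support reaction has zero arm there.
Beam weight: 39 × 9.81 = 382.6 N down at 1.8 m → arm 0.4 m, τ = 382.6 × 0.4 = 153 N·m clockwise.
Lamp: 4.4 × 9.81 = 43.16 N down at 2.7 m → arm 0.5 m, τ = 43.16 × 0.5 = 21.58 N·m counterclockwise.
Net moment of existing loads = 131.4 N·m clockwise.
The crate weighs 49 × 9.81 = 480.7 N and must supply an equal counterclockwise moment, so its lever arm about the pivot is 131.4 / 480.7 = 0.273 m.
That puts it at 2.2 + 0.273 = 2.47 m from the right end.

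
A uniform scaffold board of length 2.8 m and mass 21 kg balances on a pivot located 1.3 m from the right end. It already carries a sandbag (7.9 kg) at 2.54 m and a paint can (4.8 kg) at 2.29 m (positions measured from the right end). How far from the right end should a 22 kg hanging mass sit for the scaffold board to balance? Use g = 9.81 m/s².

x ≈ 0.543 m from the right end

Taking torques about the pivot (at 1.3 m from the right end):
Beam weight: 21 × 9.81 = 206 N down at 1.4 m → arm 0.1 m, τ = 206 × 0.1 = 20.6 N·m counterclockwise.
Sandbag: 7.9 × 9.81 = 77.5 N down at 2.54 m → arm 1.24 m, τ = 77.5 × 1.24 = 96.1 N·m counterclockwise.
Paint can: 4.8 × 9.81 = 47.09 N down at 2.29 m → arm 0.99 m, τ = 47.09 × 0.99 = 46.62 N·m counterclockwise.
Net moment of existing loads = 163.3 N·m counterclockwise.
The hanging mass weighs 22 × 9.81 = 215.8 N and must supply an equal clockwise moment, so its lever arm about the pivot is 163.3 / 215.8 = 0.757 m.
That puts it at 1.3 − 0.757 = 0.543 m from the right end.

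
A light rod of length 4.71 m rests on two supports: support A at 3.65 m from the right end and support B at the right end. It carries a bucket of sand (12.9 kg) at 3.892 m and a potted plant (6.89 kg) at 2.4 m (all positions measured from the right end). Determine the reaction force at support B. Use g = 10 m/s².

R_B ≈ 15 N

Sum moments about support A (its reaction then has zero moment arm).
Bucket of sand: 12.9 × 10 = 129 N down at 3.892 m → arm 0.242 m, τ = 129 × 0.242 = 31.22 N·m counterclockwise.
Potted plant: 6.89 × 10 = 68.9 N down at 2.4 m → arm 1.25 m, τ = 68.9 × 1.25 = 86.12 N·m clockwise.
Net load moment about support A = 54.9 N·m clockwise.
Reaction R at support B is upward at 0 m, arm 3.65 m → moment R × 3.65 counterclockwise.
Setting net torque to zero: R × 3.65 = 54.9 → R = 15 N.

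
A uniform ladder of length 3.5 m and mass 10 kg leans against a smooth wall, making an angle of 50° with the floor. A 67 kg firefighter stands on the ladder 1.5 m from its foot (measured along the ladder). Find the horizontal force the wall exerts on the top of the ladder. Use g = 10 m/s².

N_wall ≈ 283 N

Taking torques about the foot of the ladder:
Ladder weight 10×10 = 100 N acts at 1.75 m along the ladder; its horizontal arm is 1.75·cos50° = 1.125 m → τ = 112.5 N·m clockwise.
Firefighter: 67×10 = 670 N at 1.5 m → arm 0.9642 m → τ = 646 N·m clockwise.
Wall normal N acts horizontally at the top; its moment arm is the height L sinθ = 3.5·sin50° = 2.681 m, counterclockwise.
Balancing moments: N × 2.681 = 758.5, giving N = 283 N.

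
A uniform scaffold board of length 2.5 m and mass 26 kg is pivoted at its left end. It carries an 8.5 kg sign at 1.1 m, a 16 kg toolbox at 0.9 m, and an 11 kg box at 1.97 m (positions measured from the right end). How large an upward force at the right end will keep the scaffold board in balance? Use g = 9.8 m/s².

F ≈ 297 N

Sum moments about the left end (the unknown pivot reaction has zero arm there).
Beam weight: 26 × 9.8 = 254.8 N down at 1.25 m → arm 1.25 m, τ = 254.8 × 1.25 = 318.5 N·m clockwise.
Sign: 8.5 × 9.8 = 83.3 N down at 1.1 m → arm 1.4 m, τ = 83.3 × 1.4 = 116.6 N·m clockwise.
Toolbox: 16 × 9.8 = 156.8 N down at 0.9 m → arm 1.6 m, τ = 156.8 × 1.6 = 250.9 N·m clockwise.
Box: 11 × 9.8 = 107.8 N down at 1.97 m → arm 0.53 m, τ = 107.8 × 0.53 = 57.13 N·m clockwise.
Net moment of the loads = 743.1 N·m clockwise.
The upward force F acts at the right end, arm 2.5 m, giving F × 2.5 counterclockwise.
Στ = 0 ⇒ F × 2.5 = 743.1 ⇒ F = 743.1 / 2.5 = 297 N.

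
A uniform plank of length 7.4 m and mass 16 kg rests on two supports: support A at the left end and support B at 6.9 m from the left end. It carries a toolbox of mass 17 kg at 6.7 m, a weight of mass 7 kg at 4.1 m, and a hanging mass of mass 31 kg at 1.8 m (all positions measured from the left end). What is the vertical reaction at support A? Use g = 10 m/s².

Sum moments about support B (its reaction then has zero moment arm).
Beam weight: 16 × 10 = 160 N down at 3.7 m → arm 3.2 m, τ = 160 × 3.2 = 512 N·m counterclockwise.
Toolbox: 17 × 10 = 170 N down at 6.7 m → arm 0.2 m, τ = 170 × 0.2 = 34 N·m counterclockwise.
Weight: 7 × 10 = 70 N down at 4.1 m → arm 2.8 m, τ = 70 × 2.8 = 196 N·m counterclockwise.
Hanging mass: 31 × 10 = 310 N down at 1.8 m → arm 5.1 m, τ = 310 × 5.1 = 1581 N·m counterclockwise.
Net load moment about support B = 2323 N·m counterclockwise.
Reaction R at support A is upward at 0 m, arm 6.9 m → moment R × 6.9 clockwise.
Στ = 0 ⇒ R × 6.9 = 2323 ⇒ R = 337 N.

R_A ≈ 337 N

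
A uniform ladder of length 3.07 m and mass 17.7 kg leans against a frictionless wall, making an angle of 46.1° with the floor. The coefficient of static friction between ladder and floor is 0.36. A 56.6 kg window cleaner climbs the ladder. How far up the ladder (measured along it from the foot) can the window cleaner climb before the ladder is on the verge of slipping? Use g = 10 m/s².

About the foot of the ladder:
Ladder weight 17.7×10 = 177 N acts at 1.535 m along the ladder; its horizontal arm is 1.535·cos46.1° = 1.064 m → τ = 188.3 N·m clockwise.
Window cleaner weight 56.6×10 = 566 N at distance d → arm d·cos46.1° → τ = 566·d·0.6934 clockwise.
Wall normal N at the top has arm L sinθ = 2.212 m counterclockwise, so Στ = 0 gives N·2.212 = 188.3 + 392.5·d.
ΣFy = 0 ⇒ N_floor = 743 N, so the maximum friction is μ_s·N_floor = 0.36×743 = 267.5 N. ΣFx = 0 ⇒ N_wall = f, so at the slipping point N = 267.5 N.
Substituting: 267.5×2.212 = 188.3 + 392.5·d ⇒ d = (591.7 − 188.3) / 392.5 = 1.03 m.

d ≈ 1.03 m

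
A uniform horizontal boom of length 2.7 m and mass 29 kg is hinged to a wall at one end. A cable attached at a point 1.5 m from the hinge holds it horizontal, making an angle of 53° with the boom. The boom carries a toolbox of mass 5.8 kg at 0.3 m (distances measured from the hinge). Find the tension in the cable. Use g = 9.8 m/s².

Taking torques about the hinge:
Beam weight: 29 × 9.8 = 284.2 N down at 1.35 m → arm 1.35 m, τ = 284.2 × 1.35 = 383.7 N·m clockwise.
Toolbox: 5.8 × 9.8 = 56.84 N down at 0.3 m → arm 0.3 m, τ = 56.84 × 0.3 = 17.05 N·m clockwise.
Total clockwise load moment = 400.8 N·m.
The cable tension T acts at 1.5 m; only its component perpendicular to the boom, T sinθ, produces torque. sin 53° = 0.7986.
Στ = 0 ⇒ T × 1.5 × 0.7986 = 400.8 ⇒ T = 400.8 / 1.198 = 335 N.

T ≈ 335 N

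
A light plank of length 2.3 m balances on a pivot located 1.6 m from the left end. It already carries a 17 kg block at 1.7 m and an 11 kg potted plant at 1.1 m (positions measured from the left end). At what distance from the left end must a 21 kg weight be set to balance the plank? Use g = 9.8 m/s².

x ≈ 1.78 m from the left end

Sum moments about the pivot (at 1.6 m from the left end) (the support reaction has zero arm there).
Block: 17 × 9.8 = 166.6 N down at 1.7 m → arm 0.1 m, τ = 166.6 × 0.1 = 16.66 N·m clockwise.
Potted plant: 11 × 9.8 = 107.8 N down at 1.1 m → arm 0.5 m, τ = 107.8 × 0.5 = 53.9 N·m counterclockwise.
Net moment of existing loads = 37.24 N·m counterclockwise.
The weight weighs 21 × 9.8 = 205.8 N and must supply an equal clockwise moment, so its lever arm about the pivot is 37.24 / 205.8 = 0.181 m.
That puts it at 1.6 + 0.181 = 1.78 m from the left end.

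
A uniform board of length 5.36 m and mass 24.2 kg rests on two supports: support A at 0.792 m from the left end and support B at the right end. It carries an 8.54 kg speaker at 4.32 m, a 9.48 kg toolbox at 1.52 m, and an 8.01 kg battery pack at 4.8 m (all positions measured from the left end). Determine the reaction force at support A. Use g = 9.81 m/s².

R_A ≈ 246 N

About support B:
Beam weight: 24.2 × 9.81 = 237.4 N down at 2.68 m → arm 2.68 m, τ = 237.4 × 2.68 = 636.2 N·m counterclockwise.
Speaker: 8.54 × 9.81 = 83.78 N down at 4.32 m → arm 1.04 m, τ = 83.78 × 1.04 = 87.13 N·m counterclockwise.
Toolbox: 9.48 × 9.81 = 93 N down at 1.52 m → arm 3.84 m, τ = 93 × 3.84 = 357.1 N·m counterclockwise.
Battery pack: 8.01 × 9.81 = 78.58 N down at 4.8 m → arm 0.56 m, τ = 78.58 × 0.56 = 44 N·m counterclockwise.
Net load moment about support B = 1124 N·m counterclockwise.
Reaction R at support A is upward at 0.792 m, arm 4.568 m → moment R × 4.568 clockwise.
For rotational equilibrium, R × 4.568 = 1124, so R = 246 N.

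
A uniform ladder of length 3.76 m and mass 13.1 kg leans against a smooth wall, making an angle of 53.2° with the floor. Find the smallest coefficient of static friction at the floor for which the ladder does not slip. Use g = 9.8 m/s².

μ_min ≈ 0.374

Choose the foot of the ladder as the axis so the floor normal and friction both act there and drop out.
Ladder weight 13.1×9.8 = 128.4 N acts at 1.88 m along the ladder; its horizontal arm is 1.88·cos53.2° = 1.126 m → τ = 144.6 N·m clockwise.
Wall normal N acts horizontally at the top; its moment arm is the height L sinθ = 3.76·sin53.2° = 3.011 m, counterclockwise.
Balancing moments: N × 3.011 = 144.6, giving N = 48.02 N.
ΣFx = 0 ⇒ f = N_wall = 48.02 N. ΣFy = 0 ⇒ N_floor = 128.4 N.
μ_min = f / N_floor = 48.02 / 128.4 = 0.374.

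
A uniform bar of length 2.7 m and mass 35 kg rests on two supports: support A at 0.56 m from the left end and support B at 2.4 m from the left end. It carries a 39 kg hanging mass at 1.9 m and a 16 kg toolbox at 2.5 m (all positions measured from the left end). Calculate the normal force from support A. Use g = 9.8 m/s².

Sum moments about support B (its reaction then has zero moment arm).
Beam weight: 35 × 9.8 = 343 N down at 1.35 m → arm 1.05 m, τ = 343 × 1.05 = 360.2 N·m counterclockwise.
Hanging mass: 39 × 9.8 = 382.2 N down at 1.9 m → arm 0.5 m, τ = 382.2 × 0.5 = 191.1 N·m counterclockwise.
Toolbox: 16 × 9.8 = 156.8 N down at 2.5 m → arm 0.1 m, τ = 156.8 × 0.1 = 15.68 N·m clockwise.
Net load moment about support B = 535.6 N·m counterclockwise.
Reaction R at support A is upward at 0.56 m, arm 1.84 m → moment R × 1.84 clockwise.
Balancing moments: R × 1.84 = 535.6, giving R = 291 N.

R_A ≈ 291 N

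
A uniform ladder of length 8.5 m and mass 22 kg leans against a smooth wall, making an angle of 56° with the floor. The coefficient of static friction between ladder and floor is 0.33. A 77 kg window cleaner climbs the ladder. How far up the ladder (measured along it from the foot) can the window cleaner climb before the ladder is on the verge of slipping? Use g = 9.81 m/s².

d ≈ 4.13 m

Choose the foot of the ladder as the axis so the floor normal and friction both act there and drop out.
Ladder weight 22×9.81 = 215.8 N acts at 4.25 m along the ladder; its horizontal arm is 4.25·cos56° = 2.377 m → τ = 513 N·m clockwise.
Window cleaner weight 77×9.81 = 755.4 N at distance d → arm d·cos56° → τ = 755.4·d·0.5592 clockwise.
Wall normal N at the top has arm L sinθ = 7.047 m counterclockwise, so Στ = 0 gives N·7.047 = 513 + 422.4·d.
ΣFy = 0 ⇒ N_floor = 971.2 N, so the maximum friction is μ_s·N_floor = 0.33×971.2 = 320.5 N. ΣFx = 0 ⇒ N_wall = f, so at the slipping point N = 320.5 N.
Substituting: 320.5×7.047 = 513 + 422.4·d ⇒ d = (2259 − 513) / 422.4 = 4.13 m.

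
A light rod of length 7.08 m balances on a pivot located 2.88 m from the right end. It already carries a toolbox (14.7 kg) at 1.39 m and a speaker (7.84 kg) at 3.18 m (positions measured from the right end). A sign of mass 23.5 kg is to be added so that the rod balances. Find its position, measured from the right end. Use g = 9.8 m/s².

x ≈ 3.71 m from the right end

Sum moments about the pivot (at 2.88 m from the right end) (the support reaction has zero arm there).
Toolbox: 14.7 × 9.8 = 144.1 N down at 1.39 m → arm 1.49 m, τ = 144.1 × 1.49 = 214.7 N·m clockwise.
Speaker: 7.84 × 9.8 = 76.83 N down at 3.18 m → arm 0.3 m, τ = 76.83 × 0.3 = 23.05 N·m counterclockwise.
Net moment of existing loads = 191.6 N·m clockwise.
The sign weighs 23.5 × 9.8 = 230.3 N and must supply an equal counterclockwise moment, so its lever arm about the pivot is 191.6 / 230.3 = 0.832 m.
That puts it at 2.88 + 0.832 = 3.71 m from the right end.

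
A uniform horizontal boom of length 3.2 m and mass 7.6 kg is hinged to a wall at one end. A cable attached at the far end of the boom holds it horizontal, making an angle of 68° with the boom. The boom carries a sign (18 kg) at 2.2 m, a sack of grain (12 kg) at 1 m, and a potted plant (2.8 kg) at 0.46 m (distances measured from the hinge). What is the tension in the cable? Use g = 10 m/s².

T ≈ 219 N

About the hinge:
Beam weight: 7.6 × 10 = 76 N down at 1.6 m → arm 1.6 m, τ = 76 × 1.6 = 121.6 N·m clockwise.
Sign: 18 × 10 = 180 N down at 2.2 m → arm 2.2 m, τ = 180 × 2.2 = 396 N·m clockwise.
Sack of grain: 12 × 10 = 120 N down at 1 m → arm 1 m, τ = 120 × 1 = 120 N·m clockwise.
Potted plant: 2.8 × 10 = 28 N down at 0.46 m → arm 0.46 m, τ = 28 × 0.46 = 12.88 N·m clockwise.
Total clockwise load moment = 650.5 N·m.
The cable tension T acts at 3.2 m; only its component perpendicular to the boom, T sinθ, produces torque. sin 68° = 0.9272.
For rotational equilibrium, T × 3.2 × 0.9272 = 650.5, so T = 650.5 / 2.967 = 219 N.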